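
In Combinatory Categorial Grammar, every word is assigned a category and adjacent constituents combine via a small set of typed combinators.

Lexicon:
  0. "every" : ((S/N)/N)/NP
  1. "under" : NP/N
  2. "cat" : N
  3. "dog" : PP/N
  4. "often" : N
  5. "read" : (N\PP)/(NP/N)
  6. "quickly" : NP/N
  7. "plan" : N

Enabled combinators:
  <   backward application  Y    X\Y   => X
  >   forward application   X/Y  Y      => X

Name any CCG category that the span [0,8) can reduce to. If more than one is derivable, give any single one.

S

[0,8] S   >
  [0,7] S/N   >
    [0,3] (S/N)/N   >
      [0,1] "every" : ((S/N)/N)/NP
      [1,3] NP   >
        [1,2] "under" : NP/N
        [2,3] "cat" : N
    [3,7] N   <
      [3,5] PP   >
        [3,4] "dog" : PP/N
        [4,5] "often" : N
      [5,7] N\PP   >
        [5,6] "read" : (N\PP)/(NP/N)
        [6,7] "quickly" : NP/N
  [7,8] "plan" : N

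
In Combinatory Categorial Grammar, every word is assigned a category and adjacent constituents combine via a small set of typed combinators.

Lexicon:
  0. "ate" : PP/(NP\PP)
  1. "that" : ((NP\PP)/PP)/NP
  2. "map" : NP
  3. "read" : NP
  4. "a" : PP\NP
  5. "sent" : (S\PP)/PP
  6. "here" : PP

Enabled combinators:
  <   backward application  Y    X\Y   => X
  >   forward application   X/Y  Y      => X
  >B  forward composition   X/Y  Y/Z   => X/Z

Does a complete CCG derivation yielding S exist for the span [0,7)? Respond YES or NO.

YES

[0,7] S   <
  [0,5] PP   >
    [0,1] "ate" : PP/(NP\PP)
    [1,5] NP\PP   >
      [1,3] (NP\PP)/PP   >
        [1,2] "that" : ((NP\PP)/PP)/NP
        [2,3] "map" : NP
      [3,5] PP   <
        [3,4] "read" : NP
        [4,5] "a" : PP\NP
  [5,7] S\PP   >
    [5,6] "sent" : (S\PP)/PP
    [6,7] "here" : PP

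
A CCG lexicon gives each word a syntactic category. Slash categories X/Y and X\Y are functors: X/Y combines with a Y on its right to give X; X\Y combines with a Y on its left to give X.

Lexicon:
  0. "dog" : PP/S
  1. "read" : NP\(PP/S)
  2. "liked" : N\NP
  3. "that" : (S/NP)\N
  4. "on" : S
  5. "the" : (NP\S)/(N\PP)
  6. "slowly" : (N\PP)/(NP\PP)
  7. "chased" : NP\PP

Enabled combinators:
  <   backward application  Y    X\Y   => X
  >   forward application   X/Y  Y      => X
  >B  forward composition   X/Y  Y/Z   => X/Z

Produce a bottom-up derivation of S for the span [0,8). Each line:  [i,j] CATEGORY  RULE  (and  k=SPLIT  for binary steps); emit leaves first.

[0,1] PP/S  lex  "dog"
[1,2] NP\(PP/S)  lex  "read"
[0,2] NP  <  k=1
[2,3] N\NP  lex  "liked"
[0,3] N  <  k=2
[3,4] (S/NP)\N  lex  "that"
[0,4] S/NP  <  k=3
[4,5] S  lex  "on"
[5,6] (NP\S)/(N\PP)  lex  "the"
[6,7] (N\PP)/(NP\PP)  lex  "slowly"
[7,8] NP\PP  lex  "chased"
[6,8] N\PP  >  k=7
[5,8] NP\S  >  k=6
[4,8] NP  <  k=5
[0,8] S  >  k=4

[0,8] S   >
  [0,4] S/NP   <
    [0,3] N   <
      [0,2] NP   <
        [0,1] "dog" : PP/S
        [1,2] "read" : NP\(PP/S)
      [2,3] "liked" : N\NP
    [3,4] "that" : (S/NP)\N
  [4,8] NP   <
    [4,5] "on" : S
    [5,8] NP\S   >
      [5,6] "the" : (NP\S)/(N\PP)
      [6,8] N\PP   >
        [6,7] "slowly" : (N\PP)/(NP\PP)
        [7,8] "chased" : NP\PP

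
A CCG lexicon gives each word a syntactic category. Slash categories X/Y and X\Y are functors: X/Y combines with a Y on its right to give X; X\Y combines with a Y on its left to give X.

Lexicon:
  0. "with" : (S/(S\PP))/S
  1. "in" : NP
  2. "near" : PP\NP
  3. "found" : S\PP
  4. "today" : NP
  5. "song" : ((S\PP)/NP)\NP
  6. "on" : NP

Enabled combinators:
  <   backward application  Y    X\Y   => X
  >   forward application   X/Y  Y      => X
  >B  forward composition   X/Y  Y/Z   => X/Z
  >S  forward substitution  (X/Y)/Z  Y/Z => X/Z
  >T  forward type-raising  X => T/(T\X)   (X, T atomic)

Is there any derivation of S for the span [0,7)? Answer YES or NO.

YES

[0,7] S   >
  [0,4] S/(S\PP)   >
    [0,1] "with" : (S/(S\PP))/S
    [1,4] S   <
      [1,3] PP   <
        [1,2] "in" : NP
        [2,3] "near" : PP\NP
      [3,4] "found" : S\PP
  [4,7] S\PP   >
    [4,6] (S\PP)/NP   <
      [4,5] "today" : NP
      [5,6] "song" : ((S\PP)/NP)\NP
    [6,7] "on" : NP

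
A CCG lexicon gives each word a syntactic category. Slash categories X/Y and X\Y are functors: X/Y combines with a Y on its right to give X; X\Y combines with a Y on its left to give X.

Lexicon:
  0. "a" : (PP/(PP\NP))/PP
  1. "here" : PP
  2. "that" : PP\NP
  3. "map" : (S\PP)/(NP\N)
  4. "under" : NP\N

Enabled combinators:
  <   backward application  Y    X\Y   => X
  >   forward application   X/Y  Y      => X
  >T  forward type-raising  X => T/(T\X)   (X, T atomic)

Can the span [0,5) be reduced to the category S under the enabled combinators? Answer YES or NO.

[0,5] S   <
  [0,3] PP   >
    [0,2] PP/(PP\NP)   >
      [0,1] "a" : (PP/(PP\NP))/PP
      [1,2] "here" : PP
    [2,3] "that" : PP\NP
  [3,5] S\PP   >
    [3,4] "map" : (S\PP)/(NP\N)
    [4,5] "under" : NP\N

YES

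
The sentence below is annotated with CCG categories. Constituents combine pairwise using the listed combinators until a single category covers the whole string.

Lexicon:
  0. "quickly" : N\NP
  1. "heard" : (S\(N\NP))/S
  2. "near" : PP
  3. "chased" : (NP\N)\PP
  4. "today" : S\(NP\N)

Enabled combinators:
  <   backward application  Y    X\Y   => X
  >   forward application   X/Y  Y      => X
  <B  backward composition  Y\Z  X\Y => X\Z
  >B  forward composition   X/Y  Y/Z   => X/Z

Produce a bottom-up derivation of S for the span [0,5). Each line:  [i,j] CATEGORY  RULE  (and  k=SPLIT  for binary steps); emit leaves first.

[0,1] N\NP  lex  "quickly"
[1,2] (S\(N\NP))/S  lex  "heard"
[2,3] PP  lex  "near"
[3,4] (NP\N)\PP  lex  "chased"
[4,5] S\(NP\N)  lex  "today"
[3,5] S\PP  <B  k=4
[2,5] S  <  k=3
[1,5] S\(N\NP)  >  k=2
[0,5] S  <  k=1

[0,5] S   <
  [0,1] "quickly" : N\NP
  [1,5] S\(N\NP)   >
    [1,2] "heard" : (S\(N\NP))/S
    [2,5] S   <
      [2,3] "near" : PP
      [3,5] S\PP   <B
        [3,4] "chased" : (NP\N)\PP
        [4,5] "today" : S\(NP\N)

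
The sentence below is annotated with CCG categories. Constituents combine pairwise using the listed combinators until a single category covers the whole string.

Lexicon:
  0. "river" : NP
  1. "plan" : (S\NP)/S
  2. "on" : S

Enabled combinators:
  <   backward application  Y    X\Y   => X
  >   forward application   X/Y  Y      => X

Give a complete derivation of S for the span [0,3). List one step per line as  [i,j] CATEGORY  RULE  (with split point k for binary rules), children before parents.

[0,1] NP  lex  "river"
[1,2] (S\NP)/S  lex  "plan"
[2,3] S  lex  "on"
[1,3] S\NP  >  k=2
[0,3] S  <  k=1

[0,3] S   <
  [0,1] "river" : NP
  [1,3] S\NP   >
    [1,2] "plan" : (S\NP)/S
    [2,3] "on" : S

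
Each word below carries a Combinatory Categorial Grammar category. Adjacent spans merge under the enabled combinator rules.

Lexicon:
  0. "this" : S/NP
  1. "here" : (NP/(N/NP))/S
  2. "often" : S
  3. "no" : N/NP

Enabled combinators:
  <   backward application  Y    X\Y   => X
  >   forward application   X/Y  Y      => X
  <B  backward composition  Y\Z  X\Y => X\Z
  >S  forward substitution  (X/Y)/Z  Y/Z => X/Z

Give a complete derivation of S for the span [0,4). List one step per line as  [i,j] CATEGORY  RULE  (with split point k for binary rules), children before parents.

[0,4] S   >
  [0,1] "this" : S/NP
  [1,4] NP   >
    [1,3] NP/(N/NP)   >
      [1,2] "here" : (NP/(N/NP))/S
      [2,3] "often" : S
    [3,4] "no" : N/NP

[0,1] S/NP  lex  "this"
[1,2] (NP/(N/NP))/S  lex  "here"
[2,3] S  lex  "often"
[1,3] NP/(N/NP)  >  k=2
[3,4] N/NP  lex  "no"
[1,4] NP  >  k=3
[0,4] S  >  k=1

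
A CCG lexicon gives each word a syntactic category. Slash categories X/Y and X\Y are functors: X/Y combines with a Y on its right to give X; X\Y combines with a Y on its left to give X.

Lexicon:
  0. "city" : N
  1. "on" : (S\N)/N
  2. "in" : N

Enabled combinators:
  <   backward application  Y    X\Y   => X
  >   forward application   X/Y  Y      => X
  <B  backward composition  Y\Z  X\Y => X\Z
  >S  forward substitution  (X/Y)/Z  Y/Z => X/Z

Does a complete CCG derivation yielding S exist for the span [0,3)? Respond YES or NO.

[0,3] S   <
  [0,1] "city" : N
  [1,3] S\N   >
    [1,2] "on" : (S\N)/N
    [2,3] "in" : N

YES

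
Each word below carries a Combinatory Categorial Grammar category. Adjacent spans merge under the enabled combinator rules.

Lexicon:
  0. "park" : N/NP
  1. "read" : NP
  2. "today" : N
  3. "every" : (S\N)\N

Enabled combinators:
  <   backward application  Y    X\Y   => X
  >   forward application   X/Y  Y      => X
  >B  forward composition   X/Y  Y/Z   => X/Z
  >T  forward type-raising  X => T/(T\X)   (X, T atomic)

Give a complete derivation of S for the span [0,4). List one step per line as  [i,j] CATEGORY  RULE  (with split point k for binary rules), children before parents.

[0,1] N/NP  lex  "park"
[1,2] NP  lex  "read"
[0,2] N  >  k=1
[2,3] N  lex  "today"
[3,4] (S\N)\N  lex  "every"
[2,4] S\N  <  k=3
[0,4] S  <  k=2

[0,4] S   <
  [0,2] N   >
    [0,1] "park" : N/NP
    [1,2] "read" : NP
  [2,4] S\N   <
    [2,3] "today" : N
    [3,4] "every" : (S\N)\N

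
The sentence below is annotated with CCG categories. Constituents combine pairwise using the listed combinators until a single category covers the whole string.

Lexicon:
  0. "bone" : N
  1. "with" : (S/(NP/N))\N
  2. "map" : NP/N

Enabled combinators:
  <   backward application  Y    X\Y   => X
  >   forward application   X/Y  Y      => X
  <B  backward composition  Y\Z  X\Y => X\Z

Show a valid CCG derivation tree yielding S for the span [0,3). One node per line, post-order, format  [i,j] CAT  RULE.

[0,1] N  lex  "bone"
[1,2] (S/(NP/N))\N  lex  "with"
[0,2] S/(NP/N)  <  k=1
[2,3] NP/N  lex  "map"
[0,3] S  >  k=2

[0,3] S   >
  [0,2] S/(NP/N)   <
    [0,1] "bone" : N
    [1,2] "with" : (S/(NP/N))\N
  [2,3] "map" : NP/N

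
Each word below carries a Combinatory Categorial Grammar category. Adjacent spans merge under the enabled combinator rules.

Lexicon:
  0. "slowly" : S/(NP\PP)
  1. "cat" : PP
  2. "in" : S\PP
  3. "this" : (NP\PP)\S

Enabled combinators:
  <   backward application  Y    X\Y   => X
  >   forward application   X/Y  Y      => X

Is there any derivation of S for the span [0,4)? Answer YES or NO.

YES

[0,4] S   >
  [0,1] "slowly" : S/(NP\PP)
  [1,4] NP\PP   <
    [1,3] S   <
      [1,2] "cat" : PP
      [2,3] "in" : S\PP
    [3,4] "this" : (NP\PP)\S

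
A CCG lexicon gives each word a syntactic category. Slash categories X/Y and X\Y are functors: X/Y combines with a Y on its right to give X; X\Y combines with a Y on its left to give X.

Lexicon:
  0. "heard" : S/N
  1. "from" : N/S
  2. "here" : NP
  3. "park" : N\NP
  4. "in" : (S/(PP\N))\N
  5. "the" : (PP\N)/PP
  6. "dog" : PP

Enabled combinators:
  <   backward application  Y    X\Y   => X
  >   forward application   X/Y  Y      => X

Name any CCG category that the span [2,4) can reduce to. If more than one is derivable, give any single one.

N

[0,7] S   >
  [0,1] "heard" : S/N
  [1,7] N   >
    [1,2] "from" : N/S
    [2,7] S   >
      [2,5] S/(PP\N)   <
        [2,4] N   <
          [2,3] "here" : NP
          [3,4] "park" : N\NP
        [4,5] "in" : (S/(PP\N))\N
      [5,7] PP\N   >
        [5,6] "the" : (PP\N)/PP
        [6,7] "dog" : PP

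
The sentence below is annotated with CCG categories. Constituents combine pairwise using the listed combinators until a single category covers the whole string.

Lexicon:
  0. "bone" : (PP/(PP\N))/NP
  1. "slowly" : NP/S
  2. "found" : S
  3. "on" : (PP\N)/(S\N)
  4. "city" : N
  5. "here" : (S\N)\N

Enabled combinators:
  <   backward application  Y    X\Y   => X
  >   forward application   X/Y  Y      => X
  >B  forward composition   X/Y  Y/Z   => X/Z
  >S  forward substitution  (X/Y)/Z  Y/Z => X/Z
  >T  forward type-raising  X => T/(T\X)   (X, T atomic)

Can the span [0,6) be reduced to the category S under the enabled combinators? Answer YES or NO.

(PP/(PP\N))/NP NP/S S (PP\N)/(S\N) N (S\N)\N
CKY chart[0,6] = {N/(N\PP), NP/(NP\PP), PP, PP/(PP\PP), S/(S\PP)}; S ∉ chart

NO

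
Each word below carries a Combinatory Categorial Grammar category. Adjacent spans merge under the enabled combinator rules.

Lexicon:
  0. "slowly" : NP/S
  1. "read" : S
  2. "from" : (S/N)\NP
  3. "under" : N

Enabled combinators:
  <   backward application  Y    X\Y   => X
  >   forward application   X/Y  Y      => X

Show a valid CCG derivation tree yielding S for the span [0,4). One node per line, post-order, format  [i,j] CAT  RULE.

[0,1] NP/S  lex  "slowly"
[1,2] S  lex  "read"
[0,2] NP  >  k=1
[2,3] (S/N)\NP  lex  "from"
[0,3] S/N  <  k=2
[3,4] N  lex  "under"
[0,4] S  >  k=3

[0,4] S   >
  [0,3] S/N   <
    [0,2] NP   >
      [0,1] "slowly" : NP/S
      [1,2] "read" : S
    [2,3] "from" : (S/N)\NP
  [3,4] "under" : N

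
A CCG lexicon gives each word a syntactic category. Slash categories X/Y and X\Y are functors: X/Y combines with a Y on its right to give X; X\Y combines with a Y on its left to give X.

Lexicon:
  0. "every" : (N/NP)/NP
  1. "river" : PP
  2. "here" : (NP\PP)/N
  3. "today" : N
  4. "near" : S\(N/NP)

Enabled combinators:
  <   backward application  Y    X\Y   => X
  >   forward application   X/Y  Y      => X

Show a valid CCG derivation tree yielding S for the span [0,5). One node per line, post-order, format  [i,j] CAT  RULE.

[0,5] S   <
  [0,4] N/NP   >
    [0,1] "every" : (N/NP)/NP
    [1,4] NP   <
      [1,2] "river" : PP
      [2,4] NP\PP   >
        [2,3] "here" : (NP\PP)/N
        [3,4] "today" : N
  [4,5] "near" : S\(N/NP)

[0,1] (N/NP)/NP  lex  "every"
[1,2] PP  lex  "river"
[2,3] (NP\PP)/N  lex  "here"
[3,4] N  lex  "today"
[2,4] NP\PP  >  k=3
[1,4] NP  <  k=2
[0,4] N/NP  >  k=1
[4,5] S\(N/NP)  lex  "near"
[0,5] S  <  k=4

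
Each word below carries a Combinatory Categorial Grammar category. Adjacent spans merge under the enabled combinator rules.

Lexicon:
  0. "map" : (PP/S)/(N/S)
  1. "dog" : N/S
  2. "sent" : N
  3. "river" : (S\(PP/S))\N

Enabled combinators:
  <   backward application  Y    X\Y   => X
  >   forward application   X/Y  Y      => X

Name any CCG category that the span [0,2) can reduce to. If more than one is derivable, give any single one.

[0,4] S   <
  [0,2] PP/S   >
    [0,1] "map" : (PP/S)/(N/S)
    [1,2] "dog" : N/S
  [2,4] S\(PP/S)   <
    [2,3] "sent" : N
    [3,4] "river" : (S\(PP/S))\N

PP/S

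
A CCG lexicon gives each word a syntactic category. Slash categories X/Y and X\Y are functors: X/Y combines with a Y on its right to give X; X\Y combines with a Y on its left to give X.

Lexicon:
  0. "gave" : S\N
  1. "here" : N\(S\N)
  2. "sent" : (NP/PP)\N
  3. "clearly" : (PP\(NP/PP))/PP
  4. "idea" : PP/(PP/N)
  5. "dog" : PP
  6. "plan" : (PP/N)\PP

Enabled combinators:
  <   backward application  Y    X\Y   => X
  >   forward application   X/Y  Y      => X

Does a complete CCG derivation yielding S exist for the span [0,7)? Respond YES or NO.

S\N N\(S\N) (NP/PP)\N (PP\(NP/PP))/PP PP/(PP/N) PP (PP/N)\PP
CKY chart[0,7] = {PP}; S ∉ chart

NO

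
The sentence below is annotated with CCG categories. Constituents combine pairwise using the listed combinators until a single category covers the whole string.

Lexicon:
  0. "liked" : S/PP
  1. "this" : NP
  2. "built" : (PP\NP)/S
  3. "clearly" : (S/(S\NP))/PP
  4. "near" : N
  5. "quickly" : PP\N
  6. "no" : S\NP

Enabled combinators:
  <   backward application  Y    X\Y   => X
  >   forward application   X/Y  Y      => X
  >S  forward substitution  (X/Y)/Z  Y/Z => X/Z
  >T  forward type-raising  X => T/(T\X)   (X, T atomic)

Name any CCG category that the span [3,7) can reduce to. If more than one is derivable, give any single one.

S

[0,7] S   >
  [0,1] "liked" : S/PP
  [1,7] PP   >
    [1,2] PP/(PP\NP)   >T
      [1,2] "this" : NP
    [2,7] PP\NP   >
      [2,3] "built" : (PP\NP)/S
      [3,7] S   >
        [3,6] S/(S\NP)   >
          [3,4] "clearly" : (S/(S\NP))/PP
          [4,6] PP   <
            [4,5] "near" : N
            [5,6] "quickly" : PP\N
        [6,7] "no" : S\NP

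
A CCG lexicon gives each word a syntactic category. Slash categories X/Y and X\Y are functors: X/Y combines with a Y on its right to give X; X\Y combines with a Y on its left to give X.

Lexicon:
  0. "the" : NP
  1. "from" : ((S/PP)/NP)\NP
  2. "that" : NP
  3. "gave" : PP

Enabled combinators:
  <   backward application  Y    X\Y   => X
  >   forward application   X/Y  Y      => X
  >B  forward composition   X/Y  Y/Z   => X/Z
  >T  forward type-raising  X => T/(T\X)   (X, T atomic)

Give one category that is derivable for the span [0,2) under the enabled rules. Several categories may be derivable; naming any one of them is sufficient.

(S/PP)/NP

[0,4] S   >
  [0,3] S/PP   >
    [0,2] (S/PP)/NP   <
      [0,1] "the" : NP
      [1,2] "from" : ((S/PP)/NP)\NP
    [2,3] "that" : NP
  [3,4] "gave" : PP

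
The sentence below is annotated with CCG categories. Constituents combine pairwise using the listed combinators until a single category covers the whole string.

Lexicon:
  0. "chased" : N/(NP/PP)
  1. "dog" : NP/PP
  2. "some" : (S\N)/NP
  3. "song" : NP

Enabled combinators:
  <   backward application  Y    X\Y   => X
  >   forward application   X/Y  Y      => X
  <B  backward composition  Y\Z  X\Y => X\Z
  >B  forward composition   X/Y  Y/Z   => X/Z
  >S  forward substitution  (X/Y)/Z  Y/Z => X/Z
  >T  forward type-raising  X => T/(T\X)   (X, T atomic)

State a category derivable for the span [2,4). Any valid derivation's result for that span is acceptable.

S\N

[0,4] S   <
  [0,2] N   >
    [0,1] "chased" : N/(NP/PP)
    [1,2] "dog" : NP/PP
  [2,4] S\N   >
    [2,3] "some" : (S\N)/NP
    [3,4] "song" : NP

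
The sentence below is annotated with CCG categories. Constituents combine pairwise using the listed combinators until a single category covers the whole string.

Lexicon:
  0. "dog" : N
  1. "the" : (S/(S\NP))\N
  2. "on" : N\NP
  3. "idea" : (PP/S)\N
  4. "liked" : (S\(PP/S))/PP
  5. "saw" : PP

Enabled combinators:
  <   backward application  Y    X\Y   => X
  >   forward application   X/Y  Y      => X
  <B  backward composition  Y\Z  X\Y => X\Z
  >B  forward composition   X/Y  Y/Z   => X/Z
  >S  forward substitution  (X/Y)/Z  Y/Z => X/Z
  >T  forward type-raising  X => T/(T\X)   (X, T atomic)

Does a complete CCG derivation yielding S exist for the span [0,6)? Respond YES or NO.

YES

[0,6] S   >
  [0,2] S/(S\NP)   <
    [0,1] "dog" : N
    [1,2] "the" : (S/(S\NP))\N
  [2,6] S\NP   <B
    [2,3] "on" : N\NP
    [3,6] S\N   <B
      [3,4] "idea" : (PP/S)\N
      [4,6] S\(PP/S)   >
        [4,5] "liked" : (S\(PP/S))/PP
        [5,6] "saw" : PP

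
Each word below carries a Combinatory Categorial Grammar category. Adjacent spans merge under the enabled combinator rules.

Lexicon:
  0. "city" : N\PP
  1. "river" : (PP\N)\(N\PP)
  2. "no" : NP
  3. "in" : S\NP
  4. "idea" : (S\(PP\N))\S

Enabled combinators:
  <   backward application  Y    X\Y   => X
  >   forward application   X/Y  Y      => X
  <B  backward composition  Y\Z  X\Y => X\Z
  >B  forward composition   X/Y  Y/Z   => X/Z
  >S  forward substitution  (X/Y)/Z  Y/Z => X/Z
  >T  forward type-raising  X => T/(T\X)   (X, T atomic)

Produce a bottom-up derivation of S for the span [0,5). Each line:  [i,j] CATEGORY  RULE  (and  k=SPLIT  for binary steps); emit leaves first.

[0,5] S   <
  [0,2] PP\N   <
    [0,1] "city" : N\PP
    [1,2] "river" : (PP\N)\(N\PP)
  [2,5] S\(PP\N)   <
    [2,4] S   >
      [2,3] S/(S\NP)   >T
        [2,3] "no" : NP
      [3,4] "in" : S\NP
    [4,5] "idea" : (S\(PP\N))\S

[0,1] N\PP  lex  "city"
[1,2] (PP\N)\(N\PP)  lex  "river"
[0,2] PP\N  <  k=1
[2,3] NP  lex  "no"
[2,3] S/(S\NP)  >T
[3,4] S\NP  lex  "in"
[2,4] S  >  k=3
[4,5] (S\(PP\N))\S  lex  "idea"
[2,5] S\(PP\N)  <  k=4
[0,5] S  <  k=2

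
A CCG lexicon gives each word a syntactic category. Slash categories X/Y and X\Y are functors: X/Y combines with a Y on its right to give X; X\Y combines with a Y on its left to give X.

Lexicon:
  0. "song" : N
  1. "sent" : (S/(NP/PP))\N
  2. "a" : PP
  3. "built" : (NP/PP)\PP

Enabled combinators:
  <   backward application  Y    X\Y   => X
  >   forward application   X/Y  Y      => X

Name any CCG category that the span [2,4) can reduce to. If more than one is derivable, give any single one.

NP/PP

[0,4] S   >
  [0,2] S/(NP/PP)   <
    [0,1] "song" : N
    [1,2] "sent" : (S/(NP/PP))\N
  [2,4] NP/PP   <
    [2,3] "a" : PP
    [3,4] "built" : (NP/PP)\PP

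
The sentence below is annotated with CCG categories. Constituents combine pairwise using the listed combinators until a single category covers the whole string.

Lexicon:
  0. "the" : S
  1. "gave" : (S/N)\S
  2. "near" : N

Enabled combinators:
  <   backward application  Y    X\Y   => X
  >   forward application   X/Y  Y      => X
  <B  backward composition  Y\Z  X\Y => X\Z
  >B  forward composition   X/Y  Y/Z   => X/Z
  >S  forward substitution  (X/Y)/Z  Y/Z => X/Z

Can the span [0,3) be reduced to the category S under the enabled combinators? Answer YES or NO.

YES

[0,3] S   >
  [0,2] S/N   <
    [0,1] "the" : S
    [1,2] "gave" : (S/N)\S
  [2,3] "near" : N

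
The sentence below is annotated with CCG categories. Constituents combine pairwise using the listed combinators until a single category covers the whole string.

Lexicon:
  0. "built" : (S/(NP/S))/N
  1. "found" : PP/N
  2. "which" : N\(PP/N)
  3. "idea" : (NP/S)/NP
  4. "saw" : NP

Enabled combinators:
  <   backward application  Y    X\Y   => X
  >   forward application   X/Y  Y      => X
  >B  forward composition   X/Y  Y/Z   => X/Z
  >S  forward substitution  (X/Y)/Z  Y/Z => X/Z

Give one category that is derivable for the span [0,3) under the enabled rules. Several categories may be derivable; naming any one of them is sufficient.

[0,5] S   >
  [0,3] S/(NP/S)   >
    [0,1] "built" : (S/(NP/S))/N
    [1,3] N   <
      [1,2] "found" : PP/N
      [2,3] "which" : N\(PP/N)
  [3,5] NP/S   >
    [3,4] "idea" : (NP/S)/NP
    [4,5] "saw" : NP

S/(NP/S)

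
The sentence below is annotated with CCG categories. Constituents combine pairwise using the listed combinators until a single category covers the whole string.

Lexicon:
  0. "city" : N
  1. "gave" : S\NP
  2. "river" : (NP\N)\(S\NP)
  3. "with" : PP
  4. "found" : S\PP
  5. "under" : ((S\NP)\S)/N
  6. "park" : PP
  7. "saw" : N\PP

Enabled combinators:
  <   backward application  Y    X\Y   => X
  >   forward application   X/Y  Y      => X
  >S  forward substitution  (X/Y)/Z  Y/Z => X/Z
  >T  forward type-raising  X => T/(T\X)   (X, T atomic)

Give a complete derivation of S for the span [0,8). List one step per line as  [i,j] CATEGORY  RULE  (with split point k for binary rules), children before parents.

[0,1] N  lex  "city"
[0,1] NP/(NP\N)  >T
[1,2] S\NP  lex  "gave"
[2,3] (NP\N)\(S\NP)  lex  "river"
[1,3] NP\N  <  k=2
[0,3] NP  >  k=1
[3,4] PP  lex  "with"
[4,5] S\PP  lex  "found"
[3,5] S  <  k=4
[5,6] ((S\NP)\S)/N  lex  "under"
[6,7] PP  lex  "park"
[7,8] N\PP  lex  "saw"
[6,8] N  <  k=7
[5,8] (S\NP)\S  >  k=6
[3,8] S\NP  <  k=5
[0,8] S  <  k=3

[0,8] S   <
  [0,3] NP   >
    [0,1] NP/(NP\N)   >T
      [0,1] "city" : N
    [1,3] NP\N   <
      [1,2] "gave" : S\NP
      [2,3] "river" : (NP\N)\(S\NP)
  [3,8] S\NP   <
    [3,5] S   <
      [3,4] "with" : PP
      [4,5] "found" : S\PP
    [5,8] (S\NP)\S   >
      [5,6] "under" : ((S\NP)\S)/N
      [6,8] N   <
        [6,7] "park" : PP
        [7,8] "saw" : N\PP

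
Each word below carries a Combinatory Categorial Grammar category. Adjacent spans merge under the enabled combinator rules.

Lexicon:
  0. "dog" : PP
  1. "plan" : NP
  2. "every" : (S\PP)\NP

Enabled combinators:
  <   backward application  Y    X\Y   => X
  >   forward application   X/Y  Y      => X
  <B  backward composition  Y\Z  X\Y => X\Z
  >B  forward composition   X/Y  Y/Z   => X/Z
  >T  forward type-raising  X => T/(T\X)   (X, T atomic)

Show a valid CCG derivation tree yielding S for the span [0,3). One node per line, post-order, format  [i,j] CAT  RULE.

[0,1] PP  lex  "dog"
[0,1] S/(S\PP)  >T
[1,2] NP  lex  "plan"
[2,3] (S\PP)\NP  lex  "every"
[1,3] S\PP  <  k=2
[0,3] S  >  k=1

[0,3] S   >
  [0,1] S/(S\PP)   >T
    [0,1] "dog" : PP
  [1,3] S\PP   <
    [1,2] "plan" : NP
    [2,3] "every" : (S\PP)\NP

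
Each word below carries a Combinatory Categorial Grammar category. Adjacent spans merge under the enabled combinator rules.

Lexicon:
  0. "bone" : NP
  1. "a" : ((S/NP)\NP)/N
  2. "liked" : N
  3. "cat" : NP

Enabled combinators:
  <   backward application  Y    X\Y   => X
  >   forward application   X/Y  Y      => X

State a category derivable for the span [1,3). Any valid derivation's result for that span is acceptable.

[0,4] S   >
  [0,3] S/NP   <
    [0,1] "bone" : NP
    [1,3] (S/NP)\NP   >
      [1,2] "a" : ((S/NP)\NP)/N
      [2,3] "liked" : N
  [3,4] "cat" : NP

(S/NP)\NP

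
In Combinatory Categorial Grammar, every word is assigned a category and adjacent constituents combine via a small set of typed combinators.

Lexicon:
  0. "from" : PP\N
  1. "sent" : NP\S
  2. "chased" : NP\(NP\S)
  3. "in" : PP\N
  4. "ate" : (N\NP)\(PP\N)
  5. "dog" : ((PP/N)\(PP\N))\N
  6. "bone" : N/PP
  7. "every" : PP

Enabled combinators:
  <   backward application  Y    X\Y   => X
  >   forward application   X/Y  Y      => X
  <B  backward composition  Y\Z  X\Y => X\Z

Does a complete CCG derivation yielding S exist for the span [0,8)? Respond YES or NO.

PP\N NP\S NP\(NP\S) PP\N (N\NP)\(PP\N) ((PP/N)\(PP\N))\N N/PP PP
CKY chart[0,8] = {PP}; S ∉ chart

NO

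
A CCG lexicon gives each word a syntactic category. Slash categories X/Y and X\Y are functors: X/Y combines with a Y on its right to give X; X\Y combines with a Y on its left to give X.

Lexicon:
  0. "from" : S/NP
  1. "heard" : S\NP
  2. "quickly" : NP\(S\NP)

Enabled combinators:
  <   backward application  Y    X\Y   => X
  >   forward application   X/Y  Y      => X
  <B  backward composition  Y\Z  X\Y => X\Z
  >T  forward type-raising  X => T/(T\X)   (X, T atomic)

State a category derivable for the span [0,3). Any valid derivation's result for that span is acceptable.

[0,3] S   >
  [0,1] "from" : S/NP
  [1,3] NP   <
    [1,2] "heard" : S\NP
    [2,3] "quickly" : NP\(S\NP)

S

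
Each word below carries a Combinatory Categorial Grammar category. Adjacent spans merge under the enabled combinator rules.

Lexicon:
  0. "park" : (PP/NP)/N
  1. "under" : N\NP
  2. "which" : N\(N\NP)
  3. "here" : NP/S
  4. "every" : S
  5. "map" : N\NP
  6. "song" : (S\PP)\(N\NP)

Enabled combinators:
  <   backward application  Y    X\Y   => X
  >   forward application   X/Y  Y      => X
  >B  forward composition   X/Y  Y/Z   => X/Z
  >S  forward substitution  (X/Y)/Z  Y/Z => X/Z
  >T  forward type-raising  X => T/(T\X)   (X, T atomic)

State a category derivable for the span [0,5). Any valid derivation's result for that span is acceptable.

PP

[0,7] S   <
  [0,5] PP   >
    [0,3] PP/NP   >
      [0,1] "park" : (PP/NP)/N
      [1,3] N   <
        [1,2] "under" : N\NP
        [2,3] "which" : N\(N\NP)
    [3,5] NP   >
      [3,4] "here" : NP/S
      [4,5] "every" : S
  [5,7] S\PP   <
    [5,6] "map" : N\NP
    [6,7] "song" : (S\PP)\(N\NP)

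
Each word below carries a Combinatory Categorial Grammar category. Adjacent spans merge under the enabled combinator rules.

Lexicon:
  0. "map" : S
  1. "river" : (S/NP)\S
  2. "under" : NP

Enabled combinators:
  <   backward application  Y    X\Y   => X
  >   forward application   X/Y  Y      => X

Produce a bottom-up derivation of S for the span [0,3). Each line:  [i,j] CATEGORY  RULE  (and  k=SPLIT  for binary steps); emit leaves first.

[0,3] S   >
  [0,2] S/NP   <
    [0,1] "map" : S
    [1,2] "river" : (S/NP)\S
  [2,3] "under" : NP

[0,1] S  lex  "map"
[1,2] (S/NP)\S  lex  "river"
[0,2] S/NP  <  k=1
[2,3] NP  lex  "under"
[0,3] S  >  k=2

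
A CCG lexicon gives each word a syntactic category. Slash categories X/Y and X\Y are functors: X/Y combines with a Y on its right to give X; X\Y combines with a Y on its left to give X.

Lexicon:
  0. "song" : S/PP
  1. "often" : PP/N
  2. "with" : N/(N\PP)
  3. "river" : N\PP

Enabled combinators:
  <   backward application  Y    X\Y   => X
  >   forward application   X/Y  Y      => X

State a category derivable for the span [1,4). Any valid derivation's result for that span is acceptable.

PP

[0,4] S   >
  [0,1] "song" : S/PP
  [1,4] PP   >
    [1,2] "often" : PP/N
    [2,4] N   >
      [2,3] "with" : N/(N\PP)
      [3,4] "river" : N\PP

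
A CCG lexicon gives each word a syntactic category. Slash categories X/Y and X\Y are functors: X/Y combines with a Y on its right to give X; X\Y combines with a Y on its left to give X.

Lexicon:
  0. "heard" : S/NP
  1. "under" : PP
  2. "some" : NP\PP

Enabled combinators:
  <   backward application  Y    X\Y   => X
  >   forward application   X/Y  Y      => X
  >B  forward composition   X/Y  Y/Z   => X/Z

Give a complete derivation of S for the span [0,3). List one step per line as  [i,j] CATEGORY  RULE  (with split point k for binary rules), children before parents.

[0,1] S/NP  lex  "heard"
[1,2] PP  lex  "under"
[2,3] NP\PP  lex  "some"
[1,3] NP  <  k=2
[0,3] S  >  k=1

[0,3] S   >
  [0,1] "heard" : S/NP
  [1,3] NP   <
    [1,2] "under" : PP
    [2,3] "some" : NP\PP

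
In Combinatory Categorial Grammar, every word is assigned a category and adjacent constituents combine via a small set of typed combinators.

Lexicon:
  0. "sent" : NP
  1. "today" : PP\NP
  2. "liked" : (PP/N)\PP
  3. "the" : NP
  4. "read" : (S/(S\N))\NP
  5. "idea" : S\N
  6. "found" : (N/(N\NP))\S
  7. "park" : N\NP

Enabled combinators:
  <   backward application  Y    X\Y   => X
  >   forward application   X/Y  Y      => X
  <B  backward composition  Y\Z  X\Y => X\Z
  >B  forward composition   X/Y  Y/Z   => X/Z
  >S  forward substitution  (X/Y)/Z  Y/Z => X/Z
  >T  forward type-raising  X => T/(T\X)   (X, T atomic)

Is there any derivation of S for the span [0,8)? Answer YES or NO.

NP PP\NP (PP/N)\PP NP (S/(S\N))\NP S\N (N/(N\NP))\S N\NP
CKY chart[0,8] = {N/(N\PP), NP/(NP\PP), PP, PP/(N\N), PP/(PP\PP), S/(S\PP)}; S ∉ chart

NO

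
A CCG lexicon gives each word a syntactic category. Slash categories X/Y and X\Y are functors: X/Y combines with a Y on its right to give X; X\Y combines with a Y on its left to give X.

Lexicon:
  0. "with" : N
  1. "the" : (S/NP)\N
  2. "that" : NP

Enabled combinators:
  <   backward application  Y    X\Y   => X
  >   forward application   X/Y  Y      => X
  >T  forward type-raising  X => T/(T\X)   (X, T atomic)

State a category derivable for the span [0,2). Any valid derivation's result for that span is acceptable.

[0,3] S   >
  [0,2] S/NP   <
    [0,1] "with" : N
    [1,2] "the" : (S/NP)\N
  [2,3] "that" : NP

S/NP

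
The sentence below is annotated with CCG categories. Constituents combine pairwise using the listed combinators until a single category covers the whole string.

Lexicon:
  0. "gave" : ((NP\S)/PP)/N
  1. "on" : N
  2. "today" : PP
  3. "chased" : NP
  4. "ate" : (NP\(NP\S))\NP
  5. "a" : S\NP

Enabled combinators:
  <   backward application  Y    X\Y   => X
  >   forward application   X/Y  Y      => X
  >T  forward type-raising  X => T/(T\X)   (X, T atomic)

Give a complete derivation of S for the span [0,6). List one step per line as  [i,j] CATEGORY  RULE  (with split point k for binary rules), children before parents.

[0,6] S   <
  [0,5] NP   <
    [0,3] NP\S   >
      [0,2] (NP\S)/PP   >
        [0,1] "gave" : ((NP\S)/PP)/N
        [1,2] "on" : N
      [2,3] "today" : PP
    [3,5] NP\(NP\S)   <
      [3,4] "chased" : NP
      [4,5] "ate" : (NP\(NP\S))\NP
  [5,6] "a" : S\NP

[0,1] ((NP\S)/PP)/N  lex  "gave"
[1,2] N  lex  "on"
[0,2] (NP\S)/PP  >  k=1
[2,3] PP  lex  "today"
[0,3] NP\S  >  k=2
[3,4] NP  lex  "chased"
[4,5] (NP\(NP\S))\NP  lex  "ate"
[3,5] NP\(NP\S)  <  k=4
[0,5] NP  <  k=3
[5,6] S\NP  lex  "a"
[0,6] S  <  k=5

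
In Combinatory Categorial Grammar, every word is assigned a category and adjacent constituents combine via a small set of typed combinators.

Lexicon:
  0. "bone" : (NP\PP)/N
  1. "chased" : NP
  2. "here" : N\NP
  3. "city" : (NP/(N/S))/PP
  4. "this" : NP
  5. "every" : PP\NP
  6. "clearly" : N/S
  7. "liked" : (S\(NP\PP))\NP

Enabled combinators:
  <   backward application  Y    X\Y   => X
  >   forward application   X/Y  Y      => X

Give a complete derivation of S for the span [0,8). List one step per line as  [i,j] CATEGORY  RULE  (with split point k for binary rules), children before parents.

[0,1] (NP\PP)/N  lex  "bone"
[1,2] NP  lex  "chased"
[2,3] N\NP  lex  "here"
[1,3] N  <  k=2
[0,3] NP\PP  >  k=1
[3,4] (NP/(N/S))/PP  lex  "city"
[4,5] NP  lex  "this"
[5,6] PP\NP  lex  "every"
[4,6] PP  <  k=5
[3,6] NP/(N/S)  >  k=4
[6,7] N/S  lex  "clearly"
[3,7] NP  >  k=6
[7,8] (S\(NP\PP))\NP  lex  "liked"
[3,8] S\(NP\PP)  <  k=7
[0,8] S  <  k=3

[0,8] S   <
  [0,3] NP\PP   >
    [0,1] "bone" : (NP\PP)/N
    [1,3] N   <
      [1,2] "chased" : NP
      [2,3] "here" : N\NP
  [3,8] S\(NP\PP)   <
    [3,7] NP   >
      [3,6] NP/(N/S)   >
        [3,4] "city" : (NP/(N/S))/PP
        [4,6] PP   <
          [4,5] "this" : NP
          [5,6] "every" : PP\NP
      [6,7] "clearly" : N/S
    [7,8] "liked" : (S\(NP\PP))\NP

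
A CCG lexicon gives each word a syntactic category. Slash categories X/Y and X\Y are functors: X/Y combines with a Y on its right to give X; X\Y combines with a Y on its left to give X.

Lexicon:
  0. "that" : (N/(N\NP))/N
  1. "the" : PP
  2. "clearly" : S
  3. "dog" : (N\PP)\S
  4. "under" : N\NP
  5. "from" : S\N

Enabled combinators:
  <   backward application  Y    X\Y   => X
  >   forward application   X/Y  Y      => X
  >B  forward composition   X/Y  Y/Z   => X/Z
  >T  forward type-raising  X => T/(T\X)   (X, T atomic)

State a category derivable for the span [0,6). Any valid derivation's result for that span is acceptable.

[0,6] S   <
  [0,5] N   >
    [0,4] N/(N\NP)   >
      [0,1] "that" : (N/(N\NP))/N
      [1,4] N   >
        [1,2] N/(N\PP)   >T
          [1,2] "the" : PP
        [2,4] N\PP   <
          [2,3] "clearly" : S
          [3,4] "dog" : (N\PP)\S
    [4,5] "under" : N\NP
  [5,6] "from" : S\N

S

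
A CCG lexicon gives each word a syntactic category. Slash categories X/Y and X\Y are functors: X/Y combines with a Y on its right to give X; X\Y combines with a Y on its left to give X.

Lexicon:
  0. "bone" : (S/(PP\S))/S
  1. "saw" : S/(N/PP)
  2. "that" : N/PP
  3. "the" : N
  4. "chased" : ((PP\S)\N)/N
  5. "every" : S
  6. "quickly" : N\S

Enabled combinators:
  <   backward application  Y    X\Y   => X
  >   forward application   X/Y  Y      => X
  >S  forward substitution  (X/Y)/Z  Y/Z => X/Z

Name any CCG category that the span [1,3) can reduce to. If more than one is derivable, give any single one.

S

[0,7] S   >
  [0,3] S/(PP\S)   >
    [0,1] "bone" : (S/(PP\S))/S
    [1,3] S   >
      [1,2] "saw" : S/(N/PP)
      [2,3] "that" : N/PP
  [3,7] PP\S   <
    [3,4] "the" : N
    [4,7] (PP\S)\N   >
      [4,5] "chased" : ((PP\S)\N)/N
      [5,7] N   <
        [5,6] "every" : S
        [6,7] "quickly" : N\S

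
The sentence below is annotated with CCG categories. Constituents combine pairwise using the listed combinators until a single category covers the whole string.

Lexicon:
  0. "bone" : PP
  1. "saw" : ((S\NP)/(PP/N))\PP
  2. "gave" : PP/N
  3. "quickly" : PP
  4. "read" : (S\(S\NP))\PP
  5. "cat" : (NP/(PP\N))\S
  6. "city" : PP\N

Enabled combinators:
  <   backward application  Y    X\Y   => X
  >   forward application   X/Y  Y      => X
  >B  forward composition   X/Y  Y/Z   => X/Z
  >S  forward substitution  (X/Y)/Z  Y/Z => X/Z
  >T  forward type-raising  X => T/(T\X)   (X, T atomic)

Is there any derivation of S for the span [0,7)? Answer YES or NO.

PP ((S\NP)/(PP/N))\PP PP/N PP (S\(S\NP))\PP (NP/(PP\N))\S PP\N
CKY chart[0,7] = {N/(N\NP), NP, NP/(NP\NP), PP/(PP\NP), S/(S\NP)}; S ∉ chart

NO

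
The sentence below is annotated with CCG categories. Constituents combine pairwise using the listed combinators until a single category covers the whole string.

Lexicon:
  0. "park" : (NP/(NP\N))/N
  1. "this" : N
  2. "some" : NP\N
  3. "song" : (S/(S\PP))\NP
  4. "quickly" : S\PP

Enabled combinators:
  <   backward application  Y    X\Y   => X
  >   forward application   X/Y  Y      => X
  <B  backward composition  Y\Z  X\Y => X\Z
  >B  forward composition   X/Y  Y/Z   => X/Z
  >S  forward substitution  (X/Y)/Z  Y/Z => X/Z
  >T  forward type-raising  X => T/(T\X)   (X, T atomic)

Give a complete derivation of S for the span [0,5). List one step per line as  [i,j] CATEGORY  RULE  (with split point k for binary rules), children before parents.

[0,5] S   >
  [0,4] S/(S\PP)   <
    [0,3] NP   >
      [0,2] NP/(NP\N)   >
        [0,1] "park" : (NP/(NP\N))/N
        [1,2] "this" : N
      [2,3] "some" : NP\N
    [3,4] "song" : (S/(S\PP))\NP
  [4,5] "quickly" : S\PP

[0,1] (NP/(NP\N))/N  lex  "park"
[1,2] N  lex  "this"
[0,2] NP/(NP\N)  >  k=1
[2,3] NP\N  lex  "some"
[0,3] NP  >  k=2
[3,4] (S/(S\PP))\NP  lex  "song"
[0,4] S/(S\PP)  <  k=3
[4,5] S\PP  lex  "quickly"
[0,5] S  >  k=4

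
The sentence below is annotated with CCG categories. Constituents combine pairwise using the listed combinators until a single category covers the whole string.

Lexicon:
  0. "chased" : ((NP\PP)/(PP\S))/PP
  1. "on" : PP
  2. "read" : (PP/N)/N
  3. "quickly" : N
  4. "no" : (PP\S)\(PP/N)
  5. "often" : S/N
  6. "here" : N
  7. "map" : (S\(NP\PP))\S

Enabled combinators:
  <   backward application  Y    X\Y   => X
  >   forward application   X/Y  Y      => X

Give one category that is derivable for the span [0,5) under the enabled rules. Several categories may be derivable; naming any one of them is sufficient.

[0,8] S   <
  [0,5] NP\PP   >
    [0,2] (NP\PP)/(PP\S)   >
      [0,1] "chased" : ((NP\PP)/(PP\S))/PP
      [1,2] "on" : PP
    [2,5] PP\S   <
      [2,4] PP/N   >
        [2,3] "read" : (PP/N)/N
        [3,4] "quickly" : N
      [4,5] "no" : (PP\S)\(PP/N)
  [5,8] S\(NP\PP)   <
    [5,7] S   >
      [5,6] "often" : S/N
      [6,7] "here" : N
    [7,8] "map" : (S\(NP\PP))\S

NP\PP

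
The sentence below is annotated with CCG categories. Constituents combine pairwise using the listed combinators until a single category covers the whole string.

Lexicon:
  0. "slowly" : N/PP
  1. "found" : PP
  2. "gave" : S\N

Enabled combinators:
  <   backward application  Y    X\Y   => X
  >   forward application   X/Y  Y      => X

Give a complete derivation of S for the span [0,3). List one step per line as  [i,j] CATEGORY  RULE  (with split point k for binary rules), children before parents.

[0,1] N/PP  lex  "slowly"
[1,2] PP  lex  "found"
[0,2] N  >  k=1
[2,3] S\N  lex  "gave"
[0,3] S  <  k=2

[0,3] S   <
  [0,2] N   >
    [0,1] "slowly" : N/PP
    [1,2] "found" : PP
  [2,3] "gave" : S\N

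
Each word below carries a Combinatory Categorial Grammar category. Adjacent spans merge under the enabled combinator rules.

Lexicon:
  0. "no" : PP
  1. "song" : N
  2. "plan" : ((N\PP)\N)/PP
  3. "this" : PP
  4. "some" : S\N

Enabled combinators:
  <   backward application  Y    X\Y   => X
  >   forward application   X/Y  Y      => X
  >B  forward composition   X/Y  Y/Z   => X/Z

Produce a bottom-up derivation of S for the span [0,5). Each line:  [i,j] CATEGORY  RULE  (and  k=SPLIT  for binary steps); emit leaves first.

[0,1] PP  lex  "no"
[1,2] N  lex  "song"
[2,3] ((N\PP)\N)/PP  lex  "plan"
[3,4] PP  lex  "this"
[2,4] (N\PP)\N  >  k=3
[1,4] N\PP  <  k=2
[0,4] N  <  k=1
[4,5] S\N  lex  "some"
[0,5] S  <  k=4

[0,5] S   <
  [0,4] N   <
    [0,1] "no" : PP
    [1,4] N\PP   <
      [1,2] "song" : N
      [2,4] (N\PP)\N   >
        [2,3] "plan" : ((N\PP)\N)/PP
        [3,4] "this" : PP
  [4,5] "some" : S\N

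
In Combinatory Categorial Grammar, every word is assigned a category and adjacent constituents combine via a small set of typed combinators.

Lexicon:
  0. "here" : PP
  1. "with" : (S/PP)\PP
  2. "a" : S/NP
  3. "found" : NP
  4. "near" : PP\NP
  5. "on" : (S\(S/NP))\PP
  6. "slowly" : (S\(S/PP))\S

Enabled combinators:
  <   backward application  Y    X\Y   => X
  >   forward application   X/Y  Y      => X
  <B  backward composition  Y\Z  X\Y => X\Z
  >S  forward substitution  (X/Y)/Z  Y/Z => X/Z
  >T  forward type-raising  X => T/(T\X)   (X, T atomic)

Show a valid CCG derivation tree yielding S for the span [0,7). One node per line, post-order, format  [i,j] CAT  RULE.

[0,7] S   <
  [0,2] S/PP   <
    [0,1] "here" : PP
    [1,2] "with" : (S/PP)\PP
  [2,7] S\(S/PP)   <
    [2,6] S   <
      [2,3] "a" : S/NP
      [3,6] S\(S/NP)   <
        [3,5] PP   >
          [3,4] PP/(PP\NP)   >T
            [3,4] "found" : NP
          [4,5] "near" : PP\NP
        [5,6] "on" : (S\(S/NP))\PP
    [6,7] "slowly" : (S\(S/PP))\S

[0,1] PP  lex  "here"
[1,2] (S/PP)\PP  lex  "with"
[0,2] S/PP  <  k=1
[2,3] S/NP  lex  "a"
[3,4] NP  lex  "found"
[3,4] PP/(PP\NP)  >T
[4,5] PP\NP  lex  "near"
[3,5] PP  >  k=4
[5,6] (S\(S/NP))\PP  lex  "on"
[3,6] S\(S/NP)  <  k=5
[2,6] S  <  k=3
[6,7] (S\(S/PP))\S  lex  "slowly"
[2,7] S\(S/PP)  <  k=6
[0,7] S  <  k=2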